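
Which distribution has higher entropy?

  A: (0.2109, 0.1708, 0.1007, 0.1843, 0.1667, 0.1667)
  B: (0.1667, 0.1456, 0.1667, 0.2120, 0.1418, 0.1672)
B

Both distributions are close to uniform, making this a harder comparison.

H(A) = 2.5539 bits
H(B) = 2.5720 bits

The distribution closer to uniform has higher entropy.
Answer: B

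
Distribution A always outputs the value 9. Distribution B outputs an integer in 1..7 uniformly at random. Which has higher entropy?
B

A is deterministic, so H(A) = 0. B is uniform over 7 outcomes, so H(B) = log₂(7) = 2.807 bits. Any distribution with genuine randomness has higher entropy than a deterministic one.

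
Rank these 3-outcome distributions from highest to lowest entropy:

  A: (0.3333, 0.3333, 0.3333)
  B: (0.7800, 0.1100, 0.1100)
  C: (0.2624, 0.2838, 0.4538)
A > C > B

Key insight: Entropy is maximized by uniform distributions and minimized by concentrated distributions.

- Uniform distributions have maximum entropy log₂(3) = 1.5850 bits
- The more "peaked" or concentrated a distribution, the lower its entropy

Entropies:
  H(A) = 1.5850 bits
  H(B) = 0.9802 bits
  H(C) = 1.5394 bits

Ranking: A > C > B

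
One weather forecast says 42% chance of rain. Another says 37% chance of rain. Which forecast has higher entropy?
42% forecast

Treat each forecast as a Bernoulli distribution. Binary entropy is maximized at p=0.5 and falls off symmetrically toward 0 or 1. The 42% forecast is closer to 50%, so it is more uncertain. H(42%) ≈ 0.981 bits, H(37%) ≈ 0.951 bits.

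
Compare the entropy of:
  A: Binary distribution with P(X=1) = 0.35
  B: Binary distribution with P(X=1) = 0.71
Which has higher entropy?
A

For binary distributions, entropy is maximized at p=0.5 and decreases as p moves toward 0 or 1.

H(A) = H(0.35) = 0.9341 bits
H(B) = H(0.71) = 0.8687 bits

Distribution A (p=0.35) is closer to uniform (p=0.5), so it has higher entropy.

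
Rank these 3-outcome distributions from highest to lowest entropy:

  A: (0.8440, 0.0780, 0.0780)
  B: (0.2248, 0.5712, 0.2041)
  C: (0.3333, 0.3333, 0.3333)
C > B > A

Key insight: Entropy is maximized by uniform distributions and minimized by concentrated distributions.

- Uniform distributions have maximum entropy log₂(3) = 1.5850 bits
- The more "peaked" or concentrated a distribution, the lower its entropy

Entropies:
  H(A) = 0.7807 bits
  H(B) = 1.4135 bits
  H(C) = 1.5850 bits

Ranking: C > B > A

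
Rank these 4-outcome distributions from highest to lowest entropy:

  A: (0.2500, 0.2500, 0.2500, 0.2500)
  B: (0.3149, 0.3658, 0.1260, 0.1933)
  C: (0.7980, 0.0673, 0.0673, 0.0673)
A > B > C

Key insight: Entropy is maximized by uniform distributions and minimized by concentrated distributions.

- Uniform distributions have maximum entropy log₂(4) = 2.0000 bits
- The more "peaked" or concentrated a distribution, the lower its entropy

Entropies:
  H(A) = 2.0000 bits
  H(B) = 1.8905 bits
  H(C) = 1.0461 bits

Ranking: A > B > C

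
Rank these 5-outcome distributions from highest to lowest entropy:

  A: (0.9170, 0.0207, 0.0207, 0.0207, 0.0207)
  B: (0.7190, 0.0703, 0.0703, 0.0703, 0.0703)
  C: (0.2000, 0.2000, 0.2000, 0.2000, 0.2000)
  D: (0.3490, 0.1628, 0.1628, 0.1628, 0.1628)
C > D > B > A

Key insight: Entropy is maximized by uniform distributions and minimized by concentrated distributions.

Entropies:
  H(A) = 0.5787 bits
  H(B) = 1.4188 bits
  H(C) = 2.3219 bits
  H(D) = 2.2352 bits

Ranking: C > D > B > A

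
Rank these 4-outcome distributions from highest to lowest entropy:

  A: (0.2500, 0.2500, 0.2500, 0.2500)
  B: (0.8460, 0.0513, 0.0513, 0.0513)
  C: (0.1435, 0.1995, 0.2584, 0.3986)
A > C > B

Key insight: Entropy is maximized by uniform distributions and minimized by concentrated distributions.

- Uniform distributions have maximum entropy log₂(4) = 2.0000 bits
- The more "peaked" or concentrated a distribution, the lower its entropy

Entropies:
  H(A) = 2.0000 bits
  H(B) = 0.8638 bits
  H(C) = 1.8993 bits

Ranking: A > C > B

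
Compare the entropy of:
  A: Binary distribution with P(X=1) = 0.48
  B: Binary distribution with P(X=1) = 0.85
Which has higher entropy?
A

For binary distributions, entropy is maximized at p=0.5 and decreases as p moves toward 0 or 1.

H(A) = H(0.48) = 0.9988 bits
H(B) = H(0.85) = 0.6098 bits

Distribution A (p=0.48) is closer to uniform (p=0.5), so it has higher entropy.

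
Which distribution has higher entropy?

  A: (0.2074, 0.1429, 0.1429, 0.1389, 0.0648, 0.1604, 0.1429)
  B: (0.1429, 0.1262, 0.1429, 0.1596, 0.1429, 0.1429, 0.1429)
B

Both distributions are close to uniform, making this a harder comparison.

H(A) = 2.7486 bits
H(B) = 2.8045 bits

The distribution closer to uniform has higher entropy.
Answer: B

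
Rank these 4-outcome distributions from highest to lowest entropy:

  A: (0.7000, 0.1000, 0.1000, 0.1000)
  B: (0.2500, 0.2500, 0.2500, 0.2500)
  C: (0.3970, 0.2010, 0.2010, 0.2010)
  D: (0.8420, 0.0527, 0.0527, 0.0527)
B > C > A > D

Key insight: Entropy is maximized by uniform distributions and minimized by concentrated distributions.

Entropies:
  H(A) = 1.3568 bits
  H(B) = 2.0000 bits
  H(C) = 1.9249 bits
  H(D) = 0.8799 bits

Ranking: B > C > A > D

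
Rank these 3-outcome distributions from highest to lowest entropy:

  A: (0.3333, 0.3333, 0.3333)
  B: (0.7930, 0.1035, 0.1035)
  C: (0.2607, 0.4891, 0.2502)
A > C > B

Key insight: Entropy is maximized by uniform distributions and minimized by concentrated distributions.

- Uniform distributions have maximum entropy log₂(3) = 1.5850 bits
- The more "peaked" or concentrated a distribution, the lower its entropy

Entropies:
  H(A) = 1.5850 bits
  H(B) = 0.9427 bits
  H(C) = 1.5104 bits

Ranking: A > C > B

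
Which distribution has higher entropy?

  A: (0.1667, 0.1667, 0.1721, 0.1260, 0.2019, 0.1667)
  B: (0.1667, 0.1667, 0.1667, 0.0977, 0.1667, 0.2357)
A

Both distributions are close to uniform, making this a harder comparison.

H(A) = 2.5720 bits
H(B) = 2.5425 bits

The distribution closer to uniform has higher entropy.
Answer: A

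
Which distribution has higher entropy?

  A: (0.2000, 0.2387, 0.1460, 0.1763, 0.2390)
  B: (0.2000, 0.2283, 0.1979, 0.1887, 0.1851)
B

Both distributions are close to uniform, making this a harder comparison.

H(A) = 2.2980 bits
H(B) = 2.3179 bits

The distribution closer to uniform has higher entropy.
Answer: B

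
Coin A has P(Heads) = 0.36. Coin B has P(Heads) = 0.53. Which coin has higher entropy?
B

For binary distributions, entropy is maximized at p=0.5 and decreases as p moves toward 0 or 1.

H(A) = H(0.36) = 0.9427 bits
H(B) = H(0.53) = 0.9974 bits

Distribution B (p=0.53) is closer to uniform (p=0.5), so it has higher entropy.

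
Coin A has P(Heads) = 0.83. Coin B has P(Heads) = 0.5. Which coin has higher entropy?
B

For binary distributions, entropy is maximized at p=0.5 and decreases as p moves toward 0 or 1.

H(A) = H(0.83) = 0.6577 bits
H(B) = H(0.5) = 1.0000 bits

Distribution B (p=0.5) is closer to uniform (p=0.5), so it has higher entropy.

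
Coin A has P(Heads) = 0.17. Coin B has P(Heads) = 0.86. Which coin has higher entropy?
A

For binary distributions, entropy is maximized at p=0.5 and decreases as p moves toward 0 or 1.

H(A) = H(0.17) = 0.6577 bits
H(B) = H(0.86) = 0.5842 bits

Distribution A (p=0.17) is closer to uniform (p=0.5), so it has higher entropy.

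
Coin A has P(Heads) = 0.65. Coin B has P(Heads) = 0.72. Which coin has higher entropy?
A

For binary distributions, entropy is maximized at p=0.5 and decreases as p moves toward 0 or 1.

H(A) = H(0.65) = 0.9341 bits
H(B) = H(0.72) = 0.8555 bits

Distribution A (p=0.65) is closer to uniform (p=0.5), so it has higher entropy.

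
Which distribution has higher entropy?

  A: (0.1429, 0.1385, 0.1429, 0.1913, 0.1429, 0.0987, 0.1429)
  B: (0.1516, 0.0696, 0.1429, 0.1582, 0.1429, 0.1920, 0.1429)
A

Both distributions are close to uniform, making this a harder comparison.

H(A) = 2.7855 bits
H(B) = 2.7614 bits

The distribution closer to uniform has higher entropy.
Answer: A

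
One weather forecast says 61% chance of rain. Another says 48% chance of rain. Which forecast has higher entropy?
48% forecast

Treat each forecast as a Bernoulli distribution. Binary entropy is maximized at p=0.5 and falls off symmetrically toward 0 or 1. The 48% forecast is closer to 50%, so it is more uncertain. H(61%) ≈ 0.965 bits, H(48%) ≈ 0.999 bits.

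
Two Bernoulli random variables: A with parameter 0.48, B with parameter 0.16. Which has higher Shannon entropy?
A

For binary distributions, entropy is maximized at p=0.5 and decreases as p moves toward 0 or 1.

H(A) = H(0.48) = 0.9988 bits
H(B) = H(0.16) = 0.6343 bits

Distribution A (p=0.48) is closer to uniform (p=0.5), so it has higher entropy.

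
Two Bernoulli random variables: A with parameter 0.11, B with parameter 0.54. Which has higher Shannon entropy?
B

For binary distributions, entropy is maximized at p=0.5 and decreases as p moves toward 0 or 1.

H(A) = H(0.11) = 0.4999 bits
H(B) = H(0.54) = 0.9954 bits

Distribution B (p=0.54) is closer to uniform (p=0.5), so it has higher entropy.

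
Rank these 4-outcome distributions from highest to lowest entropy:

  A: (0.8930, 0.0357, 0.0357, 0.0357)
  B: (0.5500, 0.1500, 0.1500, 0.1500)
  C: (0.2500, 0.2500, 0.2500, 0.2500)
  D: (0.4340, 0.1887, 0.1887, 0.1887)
C > D > B > A

Key insight: Entropy is maximized by uniform distributions and minimized by concentrated distributions.

Entropies:
  H(A) = 0.6604 bits
  H(B) = 1.7060 bits
  H(C) = 2.0000 bits
  H(D) = 1.8845 bits

Ranking: C > D > B > A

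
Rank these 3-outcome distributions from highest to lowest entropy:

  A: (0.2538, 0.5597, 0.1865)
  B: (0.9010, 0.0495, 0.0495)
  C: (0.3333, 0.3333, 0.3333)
C > A > B

Key insight: Entropy is maximized by uniform distributions and minimized by concentrated distributions.

- Uniform distributions have maximum entropy log₂(3) = 1.5850 bits
- The more "peaked" or concentrated a distribution, the lower its entropy

Entropies:
  H(A) = 1.4226 bits
  H(B) = 0.5648 bits
  H(C) = 1.5850 bits

Ranking: C > A > B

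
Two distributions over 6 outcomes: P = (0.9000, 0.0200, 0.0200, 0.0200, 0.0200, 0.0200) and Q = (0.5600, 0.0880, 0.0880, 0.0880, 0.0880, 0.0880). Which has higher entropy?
Q

P is highly concentrated on one outcome (90%), making it nearly deterministic. Q spreads its mass more evenly (max 56%). The more spread-out distribution has higher entropy: H(P) ≈ 0.701 bits, H(Q) ≈ 2.011 bits.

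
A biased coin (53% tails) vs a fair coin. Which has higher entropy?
Fair coin

The fair coin is uniform (p=0.5), maximizing binary entropy at 1 bit. The biased coin has H(0.53) ≈ 0.997 bits — its outcome is more predictable, so its entropy is lower.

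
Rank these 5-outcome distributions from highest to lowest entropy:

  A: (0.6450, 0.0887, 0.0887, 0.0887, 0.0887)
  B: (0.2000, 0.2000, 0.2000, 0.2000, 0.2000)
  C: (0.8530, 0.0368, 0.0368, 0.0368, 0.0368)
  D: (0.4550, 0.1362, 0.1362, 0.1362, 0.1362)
B > D > A > C

Key insight: Entropy is maximized by uniform distributions and minimized by concentrated distributions.

Entropies:
  H(A) = 1.6485 bits
  H(B) = 2.3219 bits
  H(C) = 0.8963 bits
  H(D) = 2.0841 bits

Ranking: B > D > A > C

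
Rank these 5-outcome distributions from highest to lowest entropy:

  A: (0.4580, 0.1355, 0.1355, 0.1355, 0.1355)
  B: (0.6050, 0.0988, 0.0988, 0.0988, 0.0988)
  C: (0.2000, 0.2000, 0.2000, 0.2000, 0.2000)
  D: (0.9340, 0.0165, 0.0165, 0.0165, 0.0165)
C > A > B > D

Key insight: Entropy is maximized by uniform distributions and minimized by concentrated distributions.

Entropies:
  H(A) = 2.0789 bits
  H(B) = 1.7580 bits
  H(C) = 2.3219 bits
  H(D) = 0.4828 bits

Ranking: C > A > B > D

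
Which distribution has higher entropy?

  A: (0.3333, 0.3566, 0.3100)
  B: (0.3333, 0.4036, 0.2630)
A

Both distributions are close to uniform, making this a harder comparison.

H(A) = 1.5826 bits
H(B) = 1.5634 bits

The distribution closer to uniform has higher entropy.
Answer: A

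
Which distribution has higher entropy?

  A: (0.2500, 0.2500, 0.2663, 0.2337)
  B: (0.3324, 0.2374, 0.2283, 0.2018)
A

Both distributions are close to uniform, making this a harder comparison.

H(A) = 1.9985 bits
H(B) = 1.9732 bits

The distribution closer to uniform has higher entropy.
Answer: A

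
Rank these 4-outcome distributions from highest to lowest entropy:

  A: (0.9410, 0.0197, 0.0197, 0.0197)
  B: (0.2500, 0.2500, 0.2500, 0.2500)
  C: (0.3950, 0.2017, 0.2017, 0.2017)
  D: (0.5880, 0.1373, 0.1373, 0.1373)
B > C > D > A

Key insight: Entropy is maximized by uniform distributions and minimized by concentrated distributions.

Entropies:
  H(A) = 0.4170 bits
  H(B) = 2.0000 bits
  H(C) = 1.9269 bits
  H(D) = 1.6305 bits

Ranking: B > C > D > A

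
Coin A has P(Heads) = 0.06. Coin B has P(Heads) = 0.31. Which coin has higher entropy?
B

For binary distributions, entropy is maximized at p=0.5 and decreases as p moves toward 0 or 1.

H(A) = H(0.06) = 0.3274 bits
H(B) = H(0.31) = 0.8932 bits

Distribution B (p=0.31) is closer to uniform (p=0.5), so it has higher entropy.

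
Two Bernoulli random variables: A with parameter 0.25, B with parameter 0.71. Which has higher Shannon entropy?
B

For binary distributions, entropy is maximized at p=0.5 and decreases as p moves toward 0 or 1.

H(A) = H(0.25) = 0.8113 bits
H(B) = H(0.71) = 0.8687 bits

Distribution B (p=0.71) is closer to uniform (p=0.5), so it has higher entropy.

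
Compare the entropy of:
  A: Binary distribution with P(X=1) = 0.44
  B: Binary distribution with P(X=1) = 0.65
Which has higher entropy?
A

For binary distributions, entropy is maximized at p=0.5 and decreases as p moves toward 0 or 1.

H(A) = H(0.44) = 0.9896 bits
H(B) = H(0.65) = 0.9341 bits

Distribution A (p=0.44) is closer to uniform (p=0.5), so it has higher entropy.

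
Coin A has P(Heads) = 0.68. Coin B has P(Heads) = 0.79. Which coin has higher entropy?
A

For binary distributions, entropy is maximized at p=0.5 and decreases as p moves toward 0 or 1.

H(A) = H(0.68) = 0.9044 bits
H(B) = H(0.79) = 0.7415 bits

Distribution A (p=0.68) is closer to uniform (p=0.5), so it has higher entropy.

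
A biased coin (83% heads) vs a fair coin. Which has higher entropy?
Fair coin

The fair coin is uniform (p=0.5), maximizing binary entropy at 1 bit. The biased coin has H(0.83) ≈ 0.658 bits — its outcome is more predictable, so its entropy is lower.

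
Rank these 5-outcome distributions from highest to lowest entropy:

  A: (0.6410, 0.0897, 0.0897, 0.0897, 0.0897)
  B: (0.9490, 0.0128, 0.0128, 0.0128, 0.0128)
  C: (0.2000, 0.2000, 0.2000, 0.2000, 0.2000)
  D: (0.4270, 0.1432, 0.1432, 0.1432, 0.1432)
C > D > A > B

Key insight: Entropy is maximized by uniform distributions and minimized by concentrated distributions.

Entropies:
  H(A) = 1.6598 bits
  H(B) = 0.3926 bits
  H(C) = 2.3219 bits
  H(D) = 2.1306 bits

Ranking: C > D > A > B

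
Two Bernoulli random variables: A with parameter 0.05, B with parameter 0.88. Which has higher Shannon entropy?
B

For binary distributions, entropy is maximized at p=0.5 and decreases as p moves toward 0 or 1.

H(A) = H(0.05) = 0.2864 bits
H(B) = H(0.88) = 0.5294 bits

Distribution B (p=0.88) is closer to uniform (p=0.5), so it has higher entropy.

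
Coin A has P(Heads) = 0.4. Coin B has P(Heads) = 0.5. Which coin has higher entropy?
B

For binary distributions, entropy is maximized at p=0.5 and decreases as p moves toward 0 or 1.

H(A) = H(0.4) = 0.9710 bits
H(B) = H(0.5) = 1.0000 bits

Distribution B (p=0.5) is closer to uniform (p=0.5), so it has higher entropy.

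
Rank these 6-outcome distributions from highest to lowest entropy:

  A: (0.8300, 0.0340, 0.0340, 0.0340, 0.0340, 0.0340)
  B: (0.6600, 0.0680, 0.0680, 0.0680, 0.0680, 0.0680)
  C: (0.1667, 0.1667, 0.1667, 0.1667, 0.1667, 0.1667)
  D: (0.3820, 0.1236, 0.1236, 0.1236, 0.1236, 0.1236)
C > D > B > A

Key insight: Entropy is maximized by uniform distributions and minimized by concentrated distributions.

Entropies:
  H(A) = 1.0524 bits
  H(B) = 1.7143 bits
  H(C) = 2.5850 bits
  H(D) = 2.3944 bits

Ranking: C > D > B > A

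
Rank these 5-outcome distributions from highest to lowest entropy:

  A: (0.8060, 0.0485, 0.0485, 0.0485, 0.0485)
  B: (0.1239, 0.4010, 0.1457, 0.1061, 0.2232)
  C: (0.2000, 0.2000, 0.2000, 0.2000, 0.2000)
C > B > A

Key insight: Entropy is maximized by uniform distributions and minimized by concentrated distributions.

- Uniform distributions have maximum entropy log₂(5) = 2.3219 bits
- The more "peaked" or concentrated a distribution, the lower its entropy

Entropies:
  H(A) = 1.0978 bits
  H(B) = 2.1332 bits
  H(C) = 2.3219 bits

Ranking: C > B > A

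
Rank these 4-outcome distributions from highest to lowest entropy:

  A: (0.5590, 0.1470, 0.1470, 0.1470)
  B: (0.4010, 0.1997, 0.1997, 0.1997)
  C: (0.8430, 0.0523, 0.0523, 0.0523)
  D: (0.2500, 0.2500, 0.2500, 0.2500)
D > B > A > C

Key insight: Entropy is maximized by uniform distributions and minimized by concentrated distributions.

Entropies:
  H(A) = 1.6889 bits
  H(B) = 1.9209 bits
  H(C) = 0.8759 bits
  H(D) = 2.0000 bits

Ranking: D > B > A > C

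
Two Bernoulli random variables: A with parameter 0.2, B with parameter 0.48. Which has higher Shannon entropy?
B

For binary distributions, entropy is maximized at p=0.5 and decreases as p moves toward 0 or 1.

H(A) = H(0.2) = 0.7219 bits
H(B) = H(0.48) = 0.9988 bits

Distribution B (p=0.48) is closer to uniform (p=0.5), so it has higher entropy.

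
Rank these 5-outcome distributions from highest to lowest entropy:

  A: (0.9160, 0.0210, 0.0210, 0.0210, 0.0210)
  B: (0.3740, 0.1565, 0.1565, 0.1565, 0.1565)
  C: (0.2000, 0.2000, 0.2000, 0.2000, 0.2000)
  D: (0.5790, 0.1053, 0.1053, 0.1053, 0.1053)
C > B > D > A

Key insight: Entropy is maximized by uniform distributions and minimized by concentrated distributions.

Entropies:
  H(A) = 0.5841 bits
  H(B) = 2.2057 bits
  H(C) = 2.3219 bits
  H(D) = 1.8239 bits

Ranking: C > B > D > A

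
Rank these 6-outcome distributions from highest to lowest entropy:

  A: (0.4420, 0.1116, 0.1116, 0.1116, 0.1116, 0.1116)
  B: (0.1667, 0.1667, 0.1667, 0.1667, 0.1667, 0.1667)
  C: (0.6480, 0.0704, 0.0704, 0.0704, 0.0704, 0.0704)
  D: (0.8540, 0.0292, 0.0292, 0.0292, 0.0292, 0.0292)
B > A > C > D

Key insight: Entropy is maximized by uniform distributions and minimized by concentrated distributions.

Entropies:
  H(A) = 2.2859 bits
  H(B) = 2.5850 bits
  H(C) = 1.7532 bits
  H(D) = 0.9387 bits

Ranking: B > A > C > D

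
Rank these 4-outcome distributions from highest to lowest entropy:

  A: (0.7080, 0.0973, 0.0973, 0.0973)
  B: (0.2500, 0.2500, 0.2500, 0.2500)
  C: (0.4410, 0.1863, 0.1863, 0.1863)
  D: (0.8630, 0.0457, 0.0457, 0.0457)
B > C > A > D

Key insight: Entropy is maximized by uniform distributions and minimized by concentrated distributions.

Entropies:
  H(A) = 1.3341 bits
  H(B) = 2.0000 bits
  H(C) = 1.8759 bits
  H(D) = 0.7935 bits

Ranking: B > C > A > D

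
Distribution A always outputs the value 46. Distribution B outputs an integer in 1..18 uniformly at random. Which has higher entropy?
B

A is deterministic, so H(A) = 0. B is uniform over 18 outcomes, so H(B) = log₂(18) = 4.170 bits. Any distribution with genuine randomness has higher entropy than a deterministic one.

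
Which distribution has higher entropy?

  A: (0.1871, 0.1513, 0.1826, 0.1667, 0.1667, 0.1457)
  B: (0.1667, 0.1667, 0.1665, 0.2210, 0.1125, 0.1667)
A

Both distributions are close to uniform, making this a harder comparison.

H(A) = 2.5791 bits
H(B) = 2.5590 bits

The distribution closer to uniform has higher entropy.
Answer: A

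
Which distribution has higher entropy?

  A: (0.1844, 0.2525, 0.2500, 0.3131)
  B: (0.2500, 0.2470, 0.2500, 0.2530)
B

Both distributions are close to uniform, making this a harder comparison.

H(A) = 1.9757 bits
H(B) = 1.9999 bits

The distribution closer to uniform has higher entropy.
Answer: B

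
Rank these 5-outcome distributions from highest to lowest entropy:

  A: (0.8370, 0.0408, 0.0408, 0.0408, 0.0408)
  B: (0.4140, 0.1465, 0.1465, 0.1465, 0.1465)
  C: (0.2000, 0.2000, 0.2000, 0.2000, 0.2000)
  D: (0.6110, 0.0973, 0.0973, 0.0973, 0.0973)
C > B > D > A

Key insight: Entropy is maximized by uniform distributions and minimized by concentrated distributions.

Entropies:
  H(A) = 0.9674 bits
  H(B) = 2.1506 bits
  H(C) = 2.3219 bits
  H(D) = 1.7422 bits

Ranking: C > B > D > A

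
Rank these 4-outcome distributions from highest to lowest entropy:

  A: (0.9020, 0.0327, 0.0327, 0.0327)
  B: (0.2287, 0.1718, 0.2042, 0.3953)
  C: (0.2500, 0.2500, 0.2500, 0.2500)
C > B > A

Key insight: Entropy is maximized by uniform distributions and minimized by concentrated distributions.

- Uniform distributions have maximum entropy log₂(4) = 2.0000 bits
- The more "peaked" or concentrated a distribution, the lower its entropy

Entropies:
  H(A) = 0.6179 bits
  H(B) = 1.9207 bits
  H(C) = 2.0000 bits

Ranking: C > B > A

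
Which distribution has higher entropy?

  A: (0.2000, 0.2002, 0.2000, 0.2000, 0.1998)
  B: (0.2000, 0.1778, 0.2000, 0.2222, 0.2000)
A

Both distributions are close to uniform, making this a harder comparison.

H(A) = 2.3219 bits
H(B) = 2.3184 bits

The distribution closer to uniform has higher entropy.
Answer: A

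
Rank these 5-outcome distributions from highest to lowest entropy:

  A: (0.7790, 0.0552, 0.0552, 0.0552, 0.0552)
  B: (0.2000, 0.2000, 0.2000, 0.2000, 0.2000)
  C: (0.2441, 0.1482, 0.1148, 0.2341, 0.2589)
B > C > A

Key insight: Entropy is maximized by uniform distributions and minimized by concentrated distributions.

- Uniform distributions have maximum entropy log₂(5) = 2.3219 bits
- The more "peaked" or concentrated a distribution, the lower its entropy

Entropies:
  H(A) = 1.2040 bits
  H(B) = 2.3219 bits
  H(C) = 2.2584 bits

Ranking: B > C > A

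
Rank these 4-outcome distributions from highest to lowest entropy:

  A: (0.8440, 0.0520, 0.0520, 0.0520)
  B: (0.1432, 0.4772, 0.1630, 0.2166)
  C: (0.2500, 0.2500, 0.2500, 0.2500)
C > B > A

Key insight: Entropy is maximized by uniform distributions and minimized by concentrated distributions.

- Uniform distributions have maximum entropy log₂(4) = 2.0000 bits
- The more "peaked" or concentrated a distribution, the lower its entropy

Entropies:
  H(A) = 0.8719 bits
  H(B) = 1.8155 bits
  H(C) = 2.0000 bits

Ranking: C > B > A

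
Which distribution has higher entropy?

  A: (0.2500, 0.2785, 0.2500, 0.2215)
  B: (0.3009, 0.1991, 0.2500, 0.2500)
A

Both distributions are close to uniform, making this a harder comparison.

H(A) = 1.9953 bits
H(B) = 1.9849 bits

The distribution closer to uniform has higher entropy.
Answer: A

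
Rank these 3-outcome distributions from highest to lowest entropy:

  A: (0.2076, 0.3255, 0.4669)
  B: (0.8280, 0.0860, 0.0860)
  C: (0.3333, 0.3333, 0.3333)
C > A > B

Key insight: Entropy is maximized by uniform distributions and minimized by concentrated distributions.

- Uniform distributions have maximum entropy log₂(3) = 1.5850 bits
- The more "peaked" or concentrated a distribution, the lower its entropy

Entropies:
  H(A) = 1.5109 bits
  H(B) = 0.8343 bits
  H(C) = 1.5850 bits

Ranking: C > A > B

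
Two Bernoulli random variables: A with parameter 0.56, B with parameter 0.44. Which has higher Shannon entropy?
Equal

For binary distributions, entropy is maximized at p=0.5 and decreases as p moves toward 0 or 1.

H(A) = H(0.56) = 0.9896 bits
H(B) = H(0.44) = 0.9896 bits

Both distributions are equally far from uniform (|0.56-0.5| = |0.44-0.5|), so they have the same entropy.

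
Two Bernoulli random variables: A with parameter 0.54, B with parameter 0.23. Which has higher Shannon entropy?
A

For binary distributions, entropy is maximized at p=0.5 and decreases as p moves toward 0 or 1.

H(A) = H(0.54) = 0.9954 bits
H(B) = H(0.23) = 0.7780 bits

Distribution A (p=0.54) is closer to uniform (p=0.5), so it has higher entropy.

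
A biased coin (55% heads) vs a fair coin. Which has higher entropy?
Fair coin

The fair coin is uniform (p=0.5), maximizing binary entropy at 1 bit. The biased coin has H(0.55) ≈ 0.993 bits — its outcome is more predictable, so its entropy is lower.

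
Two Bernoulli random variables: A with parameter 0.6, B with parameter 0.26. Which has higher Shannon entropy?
A

For binary distributions, entropy is maximized at p=0.5 and decreases as p moves toward 0 or 1.

H(A) = H(0.6) = 0.9710 bits
H(B) = H(0.26) = 0.8267 bits

Distribution A (p=0.6) is closer to uniform (p=0.5), so it has higher entropy.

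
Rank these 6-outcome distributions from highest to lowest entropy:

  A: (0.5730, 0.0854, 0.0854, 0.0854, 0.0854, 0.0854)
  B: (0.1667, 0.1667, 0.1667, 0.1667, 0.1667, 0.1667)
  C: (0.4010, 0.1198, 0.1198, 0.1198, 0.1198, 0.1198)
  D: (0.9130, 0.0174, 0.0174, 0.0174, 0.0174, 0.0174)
B > C > A > D

Key insight: Entropy is maximized by uniform distributions and minimized by concentrated distributions.

Entropies:
  H(A) = 1.9760 bits
  H(B) = 2.5850 bits
  H(C) = 2.3624 bits
  H(D) = 0.6284 bits

Ranking: B > C > A > D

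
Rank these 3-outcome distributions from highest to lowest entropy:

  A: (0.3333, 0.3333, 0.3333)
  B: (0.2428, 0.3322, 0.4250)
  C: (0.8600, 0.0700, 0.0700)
A > B > C

Key insight: Entropy is maximized by uniform distributions and minimized by concentrated distributions.

- Uniform distributions have maximum entropy log₂(3) = 1.5850 bits
- The more "peaked" or concentrated a distribution, the lower its entropy

Entropies:
  H(A) = 1.5850 bits
  H(B) = 1.5486 bits
  H(C) = 0.7242 bits

Ranking: A > B > C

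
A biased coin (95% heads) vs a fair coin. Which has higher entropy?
Fair coin

The fair coin is uniform (p=0.5), maximizing binary entropy at 1 bit. The biased coin has H(0.95) ≈ 0.286 bits — its outcome is more predictable, so its entropy is lower.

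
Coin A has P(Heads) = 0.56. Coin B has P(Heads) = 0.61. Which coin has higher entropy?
A

For binary distributions, entropy is maximized at p=0.5 and decreases as p moves toward 0 or 1.

H(A) = H(0.56) = 0.9896 bits
H(B) = H(0.61) = 0.9648 bits

Distribution A (p=0.56) is closer to uniform (p=0.5), so it has higher entropy.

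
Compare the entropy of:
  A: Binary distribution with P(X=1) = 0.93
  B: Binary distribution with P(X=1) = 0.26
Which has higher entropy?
B

For binary distributions, entropy is maximized at p=0.5 and decreases as p moves toward 0 or 1.

H(A) = H(0.93) = 0.3659 bits
H(B) = H(0.26) = 0.8267 bits

Distribution B (p=0.26) is closer to uniform (p=0.5), so it has higher entropy.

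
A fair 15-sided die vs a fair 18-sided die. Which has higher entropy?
18-sided die

Both are uniform distributions; for uniform over n outcomes, H = log₂(n). H(15-sided) = log₂(15) = 3.907 bits and H(18-sided) = log₂(18) = 4.170 bits. More outcomes in a uniform distribution means higher entropy.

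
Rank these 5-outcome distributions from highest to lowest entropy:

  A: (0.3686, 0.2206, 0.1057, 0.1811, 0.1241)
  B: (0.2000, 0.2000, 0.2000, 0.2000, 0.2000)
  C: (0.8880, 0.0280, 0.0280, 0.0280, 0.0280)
B > A > C

Key insight: Entropy is maximized by uniform distributions and minimized by concentrated distributions.

- Uniform distributions have maximum entropy log₂(5) = 2.3219 bits
- The more "peaked" or concentrated a distribution, the lower its entropy

Entropies:
  H(A) = 2.1744 bits
  H(B) = 2.3219 bits
  H(C) = 0.7299 bits

Ranking: B > A > C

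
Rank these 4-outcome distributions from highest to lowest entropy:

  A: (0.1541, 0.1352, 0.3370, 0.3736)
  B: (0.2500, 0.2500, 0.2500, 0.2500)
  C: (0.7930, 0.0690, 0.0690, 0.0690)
B > A > C

Key insight: Entropy is maximized by uniform distributions and minimized by concentrated distributions.

- Uniform distributions have maximum entropy log₂(4) = 2.0000 bits
- The more "peaked" or concentrated a distribution, the lower its entropy

Entropies:
  H(A) = 1.8657 bits
  H(B) = 2.0000 bits
  H(C) = 1.0638 bits

Ranking: B > A > C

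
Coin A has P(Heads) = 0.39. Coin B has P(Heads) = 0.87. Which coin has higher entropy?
A

For binary distributions, entropy is maximized at p=0.5 and decreases as p moves toward 0 or 1.

H(A) = H(0.39) = 0.9648 bits
H(B) = H(0.87) = 0.5574 bits

Distribution A (p=0.39) is closer to uniform (p=0.5), so it has higher entropy.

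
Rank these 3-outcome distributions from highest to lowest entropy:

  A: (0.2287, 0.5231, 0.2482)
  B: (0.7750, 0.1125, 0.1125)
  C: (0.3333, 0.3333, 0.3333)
C > A > B

Key insight: Entropy is maximized by uniform distributions and minimized by concentrated distributions.

- Uniform distributions have maximum entropy log₂(3) = 1.5850 bits
- The more "peaked" or concentrated a distribution, the lower its entropy

Entropies:
  H(A) = 1.4748 bits
  H(B) = 0.9942 bits
  H(C) = 1.5850 bits

Ranking: C > A > B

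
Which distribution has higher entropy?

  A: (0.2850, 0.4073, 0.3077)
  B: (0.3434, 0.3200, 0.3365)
B

Both distributions are close to uniform, making this a harder comparison.

H(A) = 1.5671 bits
H(B) = 1.5843 bits

The distribution closer to uniform has higher entropy.
Answer: B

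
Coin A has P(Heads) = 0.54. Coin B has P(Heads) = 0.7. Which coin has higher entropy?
A

For binary distributions, entropy is maximized at p=0.5 and decreases as p moves toward 0 or 1.

H(A) = H(0.54) = 0.9954 bits
H(B) = H(0.7) = 0.8813 bits

Distribution A (p=0.54) is closer to uniform (p=0.5), so it has higher entropy.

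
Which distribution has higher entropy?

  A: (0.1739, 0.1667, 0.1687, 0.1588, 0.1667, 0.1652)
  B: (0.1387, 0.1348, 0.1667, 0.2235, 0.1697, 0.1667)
A

Both distributions are close to uniform, making this a harder comparison.

H(A) = 2.5844 bits
H(B) = 2.5640 bits

The distribution closer to uniform has higher entropy.
Answer: A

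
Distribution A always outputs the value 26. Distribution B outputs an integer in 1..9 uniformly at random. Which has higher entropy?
B

A is deterministic, so H(A) = 0. B is uniform over 9 outcomes, so H(B) = log₂(9) = 3.170 bits. Any distribution with genuine randomness has higher entropy than a deterministic one.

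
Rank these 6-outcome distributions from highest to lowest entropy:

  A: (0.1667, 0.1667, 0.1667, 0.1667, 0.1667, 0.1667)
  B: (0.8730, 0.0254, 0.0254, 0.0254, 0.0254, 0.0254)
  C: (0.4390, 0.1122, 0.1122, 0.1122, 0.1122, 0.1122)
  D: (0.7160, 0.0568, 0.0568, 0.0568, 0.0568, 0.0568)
A > C > D > B

Key insight: Entropy is maximized by uniform distributions and minimized by concentrated distributions.

Entropies:
  H(A) = 2.5850 bits
  H(B) = 0.8440 bits
  H(C) = 2.2918 bits
  H(D) = 1.5203 bits

Ranking: A > C > D > B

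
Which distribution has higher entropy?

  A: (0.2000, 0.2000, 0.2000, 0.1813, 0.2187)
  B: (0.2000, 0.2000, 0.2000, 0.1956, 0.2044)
B

Both distributions are close to uniform, making this a harder comparison.

H(A) = 2.3194 bits
H(B) = 2.3218 bits

The distribution closer to uniform has higher entropy.
Answer: B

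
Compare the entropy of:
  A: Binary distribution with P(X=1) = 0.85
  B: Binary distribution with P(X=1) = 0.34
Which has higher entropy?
B

For binary distributions, entropy is maximized at p=0.5 and decreases as p moves toward 0 or 1.

H(A) = H(0.85) = 0.6098 bits
H(B) = H(0.34) = 0.9248 bits

Distribution B (p=0.34) is closer to uniform (p=0.5), so it has higher entropy.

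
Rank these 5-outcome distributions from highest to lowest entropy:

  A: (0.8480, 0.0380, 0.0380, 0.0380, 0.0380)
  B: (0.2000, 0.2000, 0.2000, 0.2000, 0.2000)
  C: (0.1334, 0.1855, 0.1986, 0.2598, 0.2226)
B > C > A

Key insight: Entropy is maximized by uniform distributions and minimized by concentrated distributions.

- Uniform distributions have maximum entropy log₂(5) = 2.3219 bits
- The more "peaked" or concentrated a distribution, the lower its entropy

Entropies:
  H(A) = 0.9188 bits
  H(B) = 2.3219 bits
  H(C) = 2.2894 bits

Ranking: B > C > A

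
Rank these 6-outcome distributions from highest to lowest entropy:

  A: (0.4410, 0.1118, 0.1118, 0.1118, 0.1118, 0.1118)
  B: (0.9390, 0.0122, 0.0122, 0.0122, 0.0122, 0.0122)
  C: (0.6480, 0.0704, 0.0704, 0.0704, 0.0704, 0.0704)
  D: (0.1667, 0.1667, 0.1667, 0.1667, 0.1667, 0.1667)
D > A > C > B

Key insight: Entropy is maximized by uniform distributions and minimized by concentrated distributions.

Entropies:
  H(A) = 2.2879 bits
  H(B) = 0.4730 bits
  H(C) = 1.7532 bits
  H(D) = 2.5850 bits

Ranking: D > A > C > B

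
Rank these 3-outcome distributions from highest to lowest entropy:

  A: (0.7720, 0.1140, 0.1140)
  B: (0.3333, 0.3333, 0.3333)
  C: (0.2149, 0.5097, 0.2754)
B > C > A

Key insight: Entropy is maximized by uniform distributions and minimized by concentrated distributions.

- Uniform distributions have maximum entropy log₂(3) = 1.5850 bits
- The more "peaked" or concentrated a distribution, the lower its entropy

Entropies:
  H(A) = 1.0025 bits
  H(B) = 1.5850 bits
  H(C) = 1.4846 bits

Ranking: B > C > A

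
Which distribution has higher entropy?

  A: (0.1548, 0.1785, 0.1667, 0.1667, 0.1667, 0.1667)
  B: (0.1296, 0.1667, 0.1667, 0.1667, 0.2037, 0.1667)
A

Both distributions are close to uniform, making this a harder comparison.

H(A) = 2.5837 bits
H(B) = 2.5730 bits

The distribution closer to uniform has higher entropy.
Answer: A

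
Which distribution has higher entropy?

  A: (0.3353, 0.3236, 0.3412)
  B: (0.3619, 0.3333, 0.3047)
A

Both distributions are close to uniform, making this a harder comparison.

H(A) = 1.5846 bits
H(B) = 1.5814 bits

The distribution closer to uniform has higher entropy.
Answer: A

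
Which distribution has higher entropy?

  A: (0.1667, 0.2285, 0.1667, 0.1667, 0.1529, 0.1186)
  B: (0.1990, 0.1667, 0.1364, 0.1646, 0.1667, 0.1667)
B

Both distributions are close to uniform, making this a harder comparison.

H(A) = 2.5582 bits
H(B) = 2.5764 bits

The distribution closer to uniform has higher entropy.
Answer: B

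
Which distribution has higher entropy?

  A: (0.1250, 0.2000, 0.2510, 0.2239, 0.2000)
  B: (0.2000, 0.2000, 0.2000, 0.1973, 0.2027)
B

Both distributions are close to uniform, making this a harder comparison.

H(A) = 2.2878 bits
H(B) = 2.3219 bits

The distribution closer to uniform has higher entropy.
Answer: B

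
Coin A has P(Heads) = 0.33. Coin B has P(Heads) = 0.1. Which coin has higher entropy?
A

For binary distributions, entropy is maximized at p=0.5 and decreases as p moves toward 0 or 1.

H(A) = H(0.33) = 0.9149 bits
H(B) = H(0.1) = 0.4690 bits

Distribution A (p=0.33) is closer to uniform (p=0.5), so it has higher entropy.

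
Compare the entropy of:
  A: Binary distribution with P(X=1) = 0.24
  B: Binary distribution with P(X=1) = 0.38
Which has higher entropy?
B

For binary distributions, entropy is maximized at p=0.5 and decreases as p moves toward 0 or 1.

H(A) = H(0.24) = 0.7950 bits
H(B) = H(0.38) = 0.9580 bits

Distribution B (p=0.38) is closer to uniform (p=0.5), so it has higher entropy.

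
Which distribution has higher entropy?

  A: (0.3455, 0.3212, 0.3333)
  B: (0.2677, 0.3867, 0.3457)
A

Both distributions are close to uniform, making this a harder comparison.

H(A) = 1.5843 bits
H(B) = 1.5688 bits

The distribution closer to uniform has higher entropy.
Answer: A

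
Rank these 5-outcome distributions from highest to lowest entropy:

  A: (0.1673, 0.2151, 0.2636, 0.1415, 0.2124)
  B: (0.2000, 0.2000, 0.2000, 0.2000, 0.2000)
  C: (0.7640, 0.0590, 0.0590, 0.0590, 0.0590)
B > A > C

Key insight: Entropy is maximized by uniform distributions and minimized by concentrated distributions.

- Uniform distributions have maximum entropy log₂(5) = 2.3219 bits
- The more "peaked" or concentrated a distribution, the lower its entropy

Entropies:
  H(A) = 2.2895 bits
  H(B) = 2.3219 bits
  H(C) = 1.2603 bits

Ranking: B > A > C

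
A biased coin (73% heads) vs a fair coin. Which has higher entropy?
Fair coin

The fair coin is uniform (p=0.5), maximizing binary entropy at 1 bit. The biased coin has H(0.73) ≈ 0.841 bits — its outcome is more predictable, so its entropy is lower.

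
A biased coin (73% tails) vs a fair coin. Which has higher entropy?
Fair coin

The fair coin is uniform (p=0.5), maximizing binary entropy at 1 bit. The biased coin has H(0.73) ≈ 0.841 bits — its outcome is more predictable, so its entropy is lower.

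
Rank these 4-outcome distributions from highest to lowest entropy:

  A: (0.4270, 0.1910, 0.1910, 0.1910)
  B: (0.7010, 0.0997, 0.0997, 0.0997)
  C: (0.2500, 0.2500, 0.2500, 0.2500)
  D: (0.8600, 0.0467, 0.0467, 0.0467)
C > A > B > D

Key insight: Entropy is maximized by uniform distributions and minimized by concentrated distributions.

Entropies:
  H(A) = 1.8928 bits
  H(B) = 1.3540 bits
  H(C) = 2.0000 bits
  H(D) = 0.8061 bits

Ranking: C > A > B > D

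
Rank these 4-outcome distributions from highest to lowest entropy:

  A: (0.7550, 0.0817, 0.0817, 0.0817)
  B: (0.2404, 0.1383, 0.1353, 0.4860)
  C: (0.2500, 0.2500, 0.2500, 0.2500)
C > B > A

Key insight: Entropy is maximized by uniform distributions and minimized by concentrated distributions.

- Uniform distributions have maximum entropy log₂(4) = 2.0000 bits
- The more "peaked" or concentrated a distribution, the lower its entropy

Entropies:
  H(A) = 1.1916 bits
  H(B) = 1.7854 bits
  H(C) = 2.0000 bits

Ranking: C > B > A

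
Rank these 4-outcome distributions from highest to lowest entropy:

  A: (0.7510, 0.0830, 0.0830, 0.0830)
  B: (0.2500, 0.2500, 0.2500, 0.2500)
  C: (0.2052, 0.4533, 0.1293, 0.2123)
B > C > A

Key insight: Entropy is maximized by uniform distributions and minimized by concentrated distributions.

- Uniform distributions have maximum entropy log₂(4) = 2.0000 bits
- The more "peaked" or concentrated a distribution, the lower its entropy

Entropies:
  H(A) = 1.2043 bits
  H(B) = 2.0000 bits
  H(C) = 1.8425 bits

Ranking: B > C > A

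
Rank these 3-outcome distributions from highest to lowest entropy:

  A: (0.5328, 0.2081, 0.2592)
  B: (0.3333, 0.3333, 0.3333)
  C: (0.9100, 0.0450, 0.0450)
B > A > C

Key insight: Entropy is maximized by uniform distributions and minimized by concentrated distributions.

- Uniform distributions have maximum entropy log₂(3) = 1.5850 bits
- The more "peaked" or concentrated a distribution, the lower its entropy

Entropies:
  H(A) = 1.4601 bits
  H(B) = 1.5850 bits
  H(C) = 0.5265 bits

Ranking: B > A > C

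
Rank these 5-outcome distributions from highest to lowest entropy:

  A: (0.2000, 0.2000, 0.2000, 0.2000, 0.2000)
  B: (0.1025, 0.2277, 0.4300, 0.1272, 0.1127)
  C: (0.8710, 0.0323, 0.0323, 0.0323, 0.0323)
A > B > C

Key insight: Entropy is maximized by uniform distributions and minimized by concentrated distributions.

- Uniform distributions have maximum entropy log₂(5) = 2.3219 bits
- The more "peaked" or concentrated a distribution, the lower its entropy

Entropies:
  H(A) = 2.3219 bits
  H(B) = 2.0798 bits
  H(C) = 0.8127 bits

Ranking: A > B > C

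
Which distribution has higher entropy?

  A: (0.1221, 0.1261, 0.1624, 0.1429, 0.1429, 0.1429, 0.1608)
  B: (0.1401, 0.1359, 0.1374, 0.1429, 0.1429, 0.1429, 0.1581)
B

Both distributions are close to uniform, making this a harder comparison.

H(A) = 2.8002 bits
H(B) = 2.8058 bits

The distribution closer to uniform has higher entropy.
Answer: B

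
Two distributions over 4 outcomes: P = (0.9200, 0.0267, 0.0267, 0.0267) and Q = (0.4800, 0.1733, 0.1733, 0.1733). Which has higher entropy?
Q

P is highly concentrated on one outcome (92%), making it nearly deterministic. Q spreads its mass more evenly (max 48%). The more spread-out distribution has higher entropy: H(P) ≈ 0.529 bits, H(Q) ≈ 1.823 bits.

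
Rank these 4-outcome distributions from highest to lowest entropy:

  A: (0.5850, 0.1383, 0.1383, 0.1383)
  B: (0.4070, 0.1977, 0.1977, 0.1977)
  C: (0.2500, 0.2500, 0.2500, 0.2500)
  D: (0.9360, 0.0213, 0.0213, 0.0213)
C > B > A > D

Key insight: Entropy is maximized by uniform distributions and minimized by concentrated distributions.

Entropies:
  H(A) = 1.6368 bits
  H(B) = 1.9148 bits
  H(C) = 2.0000 bits
  H(D) = 0.4446 bits

Ranking: C > B > A > D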